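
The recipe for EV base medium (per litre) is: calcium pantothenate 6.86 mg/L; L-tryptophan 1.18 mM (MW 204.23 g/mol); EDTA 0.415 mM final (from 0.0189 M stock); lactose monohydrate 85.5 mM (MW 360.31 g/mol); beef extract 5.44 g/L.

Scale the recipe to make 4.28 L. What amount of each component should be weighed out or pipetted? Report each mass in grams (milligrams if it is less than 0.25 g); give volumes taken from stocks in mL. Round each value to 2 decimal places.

calcium pantothenate 29.36 mg; L-tryptophan 1.03 g; EDTA 93.98 mL; lactose monohydrate 131.85 g; beef extract 23.28 g

Scale factor relative to 1 L: 4.28.
calcium pantothenate: 6.86 mg/L × 4.28 L = 29.36 mg
L-tryptophan: 1.18 mmol/L × 204.23 g/mol × 4.28 L ÷ 1000 = 1.03 g
EDTA: dilute stock: 0.415 mM × 4280 mL ÷ 18.9 mM = 93.98 mL
lactose monohydrate: 85.5 mmol/L × 360.31 g/mol × 4.28 L ÷ 1000 = 131.85 g
beef extract: 5.44 g/L × 4.28 L = 23.28 g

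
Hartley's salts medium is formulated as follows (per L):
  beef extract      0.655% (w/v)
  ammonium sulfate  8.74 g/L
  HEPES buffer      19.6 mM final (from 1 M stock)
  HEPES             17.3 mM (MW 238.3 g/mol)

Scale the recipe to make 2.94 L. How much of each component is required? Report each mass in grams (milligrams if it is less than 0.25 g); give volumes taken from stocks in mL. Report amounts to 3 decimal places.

Scale factor relative to 1 L: 2.94.
beef extract: 0.655% w/v = 6.55 g/L → 6.55 × 2.94 L = 19.257 g
ammonium sulfate: 8.74 g/L × 2.94 L = 25.696 g
HEPES buffer: V = C2·V2/C1 = 19.6 mM × 2940 mL ÷ 1000 mM = 57.624 mL
HEPES: 17.3 mmol/L × 238.3 g/mol × 2.94 L ÷ 1000 = 12.120 g

beef extract 19.257 g; ammonium sulfate 25.696 g; HEPES buffer 57.624 mL; HEPES 12.120 g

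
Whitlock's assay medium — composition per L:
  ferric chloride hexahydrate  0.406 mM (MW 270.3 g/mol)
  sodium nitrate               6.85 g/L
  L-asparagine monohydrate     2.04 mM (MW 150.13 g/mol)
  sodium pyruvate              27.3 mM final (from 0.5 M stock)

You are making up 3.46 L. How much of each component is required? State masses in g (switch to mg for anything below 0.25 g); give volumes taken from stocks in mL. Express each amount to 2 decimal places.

Scale factor relative to 1 L: 3.46.
ferric chloride hexahydrate: 0.406 mmol/L × 270.3 g/mol × 3.46 L ÷ 1000 = 0.38 g
sodium nitrate: 6.85 g/L × 3.46 L = 23.70 g
L-asparagine monohydrate: 2.04 mmol/L × 150.13 g/mol × 3.46 L ÷ 1000 = 1.06 g
sodium pyruvate: V = C2·V2/C1 = 27.3 mM × 3460 mL ÷ 500 mM = 188.92 mL

ferric chloride hexahydrate 0.38 g; sodium nitrate 23.70 g; L-asparagine monohydrate 1.06 g; sodium pyruvate 188.92 mL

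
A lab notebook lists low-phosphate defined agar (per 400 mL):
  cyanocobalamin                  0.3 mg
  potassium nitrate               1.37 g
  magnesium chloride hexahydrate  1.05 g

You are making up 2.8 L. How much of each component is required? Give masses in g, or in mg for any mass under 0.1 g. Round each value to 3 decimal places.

cyanocobalamin 2.100 mg; potassium nitrate 9.590 g; magnesium chloride hexahydrate 7.350 g

Scale factor = 2800 mL / 400 mL = 7.
cyanocobalamin: 0.3 mg × (2800 mL / 400 mL) = 2.100 mg
potassium nitrate: 1.37 g × (2800 mL / 400 mL) = 9.590 g
magnesium chloride hexahydrate: 1.05 g × (2800 mL / 400 mL) = 7.350 g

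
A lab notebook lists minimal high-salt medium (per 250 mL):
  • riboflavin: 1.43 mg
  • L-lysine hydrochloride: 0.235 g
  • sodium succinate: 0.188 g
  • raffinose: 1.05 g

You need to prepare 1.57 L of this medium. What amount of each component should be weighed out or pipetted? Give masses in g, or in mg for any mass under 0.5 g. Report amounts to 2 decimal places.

Ratio of target to recipe volume: 1570 / 250 = 6.28.
riboflavin: 1.43 mg × (1570 mL / 250 mL) = 8.98 mg
L-lysine hydrochloride: 0.235 g × (1570 mL / 250 mL) = 1.48 g
sodium succinate: 0.188 g × (1570 mL / 250 mL) = 1.18 g
raffinose: 1.05 g × (1570 mL / 250 mL) = 6.59 g

riboflavin 8.98 mg; L-lysine hydrochloride 1.48 g; sodium succinate 1.18 g; raffinose 6.59 g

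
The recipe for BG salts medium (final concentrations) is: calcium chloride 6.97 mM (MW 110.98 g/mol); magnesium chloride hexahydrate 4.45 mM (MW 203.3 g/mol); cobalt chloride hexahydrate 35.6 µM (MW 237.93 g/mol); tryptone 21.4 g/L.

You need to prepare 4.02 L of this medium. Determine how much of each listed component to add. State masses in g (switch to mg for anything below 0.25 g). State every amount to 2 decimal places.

calcium chloride 3.11 g; magnesium chloride hexahydrate 3.64 g; cobalt chloride hexahydrate 34.05 mg; tryptone 86.03 g

Scale factor relative to 1 L: 4.02.
calcium chloride: 6.97 mmol/L × 110.98 g/mol × 4.02 L ÷ 1000 = 3.11 g
magnesium chloride hexahydrate: 4.45 mmol/L × 203.3 g/mol × 4.02 L ÷ 1000 = 3.64 g
cobalt chloride hexahydrate: 35.6 µmol/L × 237.93 g/mol × 4.02 L ÷ 1000 = 34.05 mg
tryptone: 21.4 g/L × 4.02 L = 86.03 g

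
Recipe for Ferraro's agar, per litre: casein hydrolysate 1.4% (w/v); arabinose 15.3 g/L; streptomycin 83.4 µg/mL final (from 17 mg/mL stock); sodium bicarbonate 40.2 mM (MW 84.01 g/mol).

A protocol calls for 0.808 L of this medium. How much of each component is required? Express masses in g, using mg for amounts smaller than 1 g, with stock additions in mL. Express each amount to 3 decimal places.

casein hydrolysate 11.312 g; arabinose 12.362 g; streptomycin 3.964 mL; sodium bicarbonate 2.729 g

Working volume: 0.808 L.
casein hydrolysate: 1.4% w/v = 14 g/L → 14 × 0.808 L = 11.312 g
arabinose: 15.3 g/L × 0.808 L = 12.362 g
streptomycin: V = C2·V2/C1 = 83.4 µg/mL × 808 mL ÷ 17000 µg/mL = 3.964 mL
sodium bicarbonate: 40.2 mmol/L × 84.01 g/mol × 0.808 L ÷ 1000 = 2.729 g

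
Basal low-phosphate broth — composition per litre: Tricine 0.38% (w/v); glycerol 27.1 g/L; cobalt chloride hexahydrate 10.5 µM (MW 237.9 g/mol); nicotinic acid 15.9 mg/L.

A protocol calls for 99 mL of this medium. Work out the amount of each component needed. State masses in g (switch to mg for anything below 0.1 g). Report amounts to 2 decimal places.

Tricine 0.38 g; glycerol 2.68 g; cobalt chloride hexahydrate 0.25 mg; nicotinic acid 1.57 mg

Working volume: 99 mL = 0.099 L.
Tricine: 0.38% w/v = 3.8 g/L → 3.8 × 0.099 L = 0.38 g
glycerol: 27.1 g/L × 0.099 L = 2.68 g
cobalt chloride hexahydrate: 10.5 µmol/L × 237.9 g/mol × 0.099 L ÷ 1000 = 0.25 mg
nicotinic acid: 15.9 mg/L × 0.099 L = 1.57 mg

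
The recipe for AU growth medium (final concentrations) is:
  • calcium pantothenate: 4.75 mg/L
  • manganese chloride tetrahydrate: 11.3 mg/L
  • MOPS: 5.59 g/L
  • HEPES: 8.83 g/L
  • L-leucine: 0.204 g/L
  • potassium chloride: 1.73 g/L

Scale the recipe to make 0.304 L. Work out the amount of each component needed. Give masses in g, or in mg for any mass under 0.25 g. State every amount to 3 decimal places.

Working volume: 0.304 L.
calcium pantothenate: 4.75 mg/L × 0.304 L = 1.444 mg
manganese chloride tetrahydrate: 11.3 mg/L × 0.304 L = 3.435 mg
MOPS: 5.59 g/L × 0.304 L = 1.699 g
HEPES: 8.83 g/L × 0.304 L = 2.684 g
L-leucine: 0.204 g/L × 0.304 L = 0.062016 g = 62.016 mg
potassium chloride: 1.73 g/L × 0.304 L = 0.526 g

calcium pantothenate 1.444 mg; manganese chloride tetrahydrate 3.435 mg; MOPS 1.699 g; HEPES 2.684 g; L-leucine 62.016 mg; potassium chloride 0.526 g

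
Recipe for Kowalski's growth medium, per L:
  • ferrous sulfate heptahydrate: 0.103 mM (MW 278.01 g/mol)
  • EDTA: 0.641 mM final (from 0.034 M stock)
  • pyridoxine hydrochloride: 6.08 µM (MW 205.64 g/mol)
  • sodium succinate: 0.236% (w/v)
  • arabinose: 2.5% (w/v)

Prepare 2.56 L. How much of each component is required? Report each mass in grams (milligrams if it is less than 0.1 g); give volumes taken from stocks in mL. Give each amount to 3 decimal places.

Scale factor relative to 1 L: 2.56.
ferrous sulfate heptahydrate: 0.103 mmol/L × 278.01 mg/mmol × 2.56 L = 73.306 mg
EDTA: V = C2·V2/C1 = 0.641 mM × 2560 mL ÷ 34 mM = 48.264 mL
pyridoxine hydrochloride: 6.08 µmol/L × 205.64 g/mol × 2.56 L ÷ 1000 = 3.201 mg
sodium succinate: 0.236 g per 100 mL × 2560 mL ÷ 100 = 6.042 g
arabinose: 2.5% w/v = 25 g/L → 25 × 2.56 L = 64.000 g

ferrous sulfate heptahydrate 73.306 mg; EDTA 48.264 mL; pyridoxine hydrochloride 3.201 mg; sodium succinate 6.042 g; arabinose 64.000 g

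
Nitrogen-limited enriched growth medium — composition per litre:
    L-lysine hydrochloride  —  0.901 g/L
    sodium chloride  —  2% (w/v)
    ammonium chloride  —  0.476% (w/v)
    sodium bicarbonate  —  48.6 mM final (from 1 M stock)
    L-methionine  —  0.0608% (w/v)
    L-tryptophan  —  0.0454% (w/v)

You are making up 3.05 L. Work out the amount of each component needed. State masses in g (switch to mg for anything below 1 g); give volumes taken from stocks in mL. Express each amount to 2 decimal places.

L-lysine hydrochloride 2.75 g; sodium chloride 61.00 g; ammonium chloride 14.52 g; sodium bicarbonate 148.23 mL; L-methionine 1.85 g; L-tryptophan 1.38 g

Working volume: 3.05 L.
L-lysine hydrochloride: 0.901 g/L × 3.05 L = 2.75 g
sodium chloride: 2 g per 100 mL × 3050 mL ÷ 100 = 61.00 g
ammonium chloride: 0.476% w/v = 4.76 g/L → 4.76 × 3.05 L = 14.52 g
sodium bicarbonate: C1V1 = C2V2 → 48.6 mM × 3050 mL ÷ 1000 mM = 148.23 mL
L-methionine: 0.0608% w/v = 0.608 g/L → 0.608 × 3.05 L = 1.85 g
L-tryptophan: 0.0454% w/v = 0.454 g/L → 0.454 × 3.05 L = 1.38 g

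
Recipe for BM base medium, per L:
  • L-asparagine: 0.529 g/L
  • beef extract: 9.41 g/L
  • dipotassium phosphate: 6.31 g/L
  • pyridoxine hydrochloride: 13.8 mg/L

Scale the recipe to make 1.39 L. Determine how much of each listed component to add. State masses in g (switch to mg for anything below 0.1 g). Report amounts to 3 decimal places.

Working volume: 1.39 L.
L-asparagine: 0.529 g/L × 1.39 L = 0.735 g
beef extract: 9.41 g/L × 1.39 L = 13.080 g
dipotassium phosphate: 6.31 g/L × 1.39 L = 8.771 g
pyridoxine hydrochloride: 13.8 mg/L × 1.39 L = 19.182 mg

L-asparagine 0.735 g; beef extract 13.080 g; dipotassium phosphate 8.771 g; pyridoxine hydrochloride 19.182 mg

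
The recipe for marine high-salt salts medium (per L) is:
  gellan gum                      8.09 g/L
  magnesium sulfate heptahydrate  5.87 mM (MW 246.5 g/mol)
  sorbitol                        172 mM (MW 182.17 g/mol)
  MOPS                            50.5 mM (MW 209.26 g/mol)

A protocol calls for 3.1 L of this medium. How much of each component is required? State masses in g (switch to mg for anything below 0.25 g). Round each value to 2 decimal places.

Working volume: 3.1 L.
gellan gum: 8.09 g/L × 3.1 L = 25.08 g
magnesium sulfate heptahydrate: 5.87 mmol/L × 246.5 g/mol × 3.1 L ÷ 1000 = 4.49 g
sorbitol: 172 mmol/L × 182.17 g/mol × 3.1 L ÷ 1000 = 97.13 g
MOPS: 50.5 mmol/L × 209.26 g/mol × 3.1 L ÷ 1000 = 32.76 g

gellan gum 25.08 g; magnesium sulfate heptahydrate 4.49 g; sorbitol 97.13 g; MOPS 32.76 g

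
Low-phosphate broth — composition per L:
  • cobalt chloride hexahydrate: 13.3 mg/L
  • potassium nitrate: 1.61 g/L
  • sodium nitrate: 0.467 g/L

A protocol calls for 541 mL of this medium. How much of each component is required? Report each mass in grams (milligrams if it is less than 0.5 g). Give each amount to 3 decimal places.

cobalt chloride hexahydrate 7.195 mg; potassium nitrate 0.871 g; sodium nitrate 252.647 mg

Scale factor relative to 1 L: 0.541.
cobalt chloride hexahydrate: 13.3 mg/L × 0.541 L = 7.195 mg
potassium nitrate: 1.61 g/L × 0.541 L = 0.871 g
sodium nitrate: 0.467 g/L × 0.541 L = 0.252647 g = 252.647 mg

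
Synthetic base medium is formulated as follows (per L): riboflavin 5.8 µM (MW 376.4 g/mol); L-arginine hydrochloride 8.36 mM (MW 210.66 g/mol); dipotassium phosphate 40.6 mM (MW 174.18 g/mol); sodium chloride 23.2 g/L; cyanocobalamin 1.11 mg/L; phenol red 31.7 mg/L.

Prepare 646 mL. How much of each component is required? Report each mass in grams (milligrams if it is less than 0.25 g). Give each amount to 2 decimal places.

Working volume: 646 mL = 0.646 L.
riboflavin: 5.8 µmol/L × 376.4 g/mol × 0.646 L ÷ 1000 = 1.41 mg
L-arginine hydrochloride: 8.36 mmol/L × 210.66 g/mol × 0.646 L ÷ 1000 = 1.14 g
dipotassium phosphate: 40.6 mmol/L × 174.18 g/mol × 0.646 L ÷ 1000 = 4.57 g
sodium chloride: 23.2 g/L × 0.646 L = 14.99 g
cyanocobalamin: 1.11 mg/L × 0.646 L = 0.72 mg
phenol red: 31.7 mg/L × 0.646 L = 20.48 mg

riboflavin 1.41 mg; L-arginine hydrochloride 1.14 g; dipotassium phosphate 4.57 g; sodium chloride 14.99 g; cyanocobalamin 0.72 mg; phenol red 20.48 mg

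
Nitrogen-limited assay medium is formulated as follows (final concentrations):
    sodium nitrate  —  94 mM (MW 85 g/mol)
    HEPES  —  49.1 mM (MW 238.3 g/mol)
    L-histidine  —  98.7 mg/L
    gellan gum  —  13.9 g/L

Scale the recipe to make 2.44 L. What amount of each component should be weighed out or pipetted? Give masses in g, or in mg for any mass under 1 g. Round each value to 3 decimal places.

sodium nitrate 19.496 g; HEPES 28.549 g; L-histidine 240.828 mg; gellan gum 33.916 g

Scale factor relative to 1 L: 2.44.
sodium nitrate: 94 mmol/L × 85 g/mol × 2.44 L ÷ 1000 = 19.496 g
HEPES: 49.1 mmol/L × 238.3 g/mol × 2.44 L ÷ 1000 = 28.549 g
L-histidine: 98.7 mg/L × 2.44 L = 240.828 mg
gellan gum: 13.9 g/L × 2.44 L = 33.916 g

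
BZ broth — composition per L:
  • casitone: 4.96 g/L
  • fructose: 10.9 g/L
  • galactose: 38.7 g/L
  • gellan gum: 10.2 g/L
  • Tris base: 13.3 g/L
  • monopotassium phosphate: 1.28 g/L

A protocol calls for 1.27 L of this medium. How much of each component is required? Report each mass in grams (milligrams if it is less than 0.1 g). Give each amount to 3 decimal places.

Working volume: 1.27 L.
casitone: 4.96 g/L × 1.27 L = 6.299 g
fructose: 10.9 g/L × 1.27 L = 13.843 g
galactose: 38.7 g/L × 1.27 L = 49.149 g
gellan gum: 10.2 g/L × 1.27 L = 12.954 g
Tris base: 13.3 g/L × 1.27 L = 16.891 g
monopotassium phosphate: 1.28 g/L × 1.27 L = 1.626 g

casitone 6.299 g; fructose 13.843 g; galactose 49.149 g; gellan gum 12.954 g; Tris base 16.891 g; monopotassium phosphate 1.626 g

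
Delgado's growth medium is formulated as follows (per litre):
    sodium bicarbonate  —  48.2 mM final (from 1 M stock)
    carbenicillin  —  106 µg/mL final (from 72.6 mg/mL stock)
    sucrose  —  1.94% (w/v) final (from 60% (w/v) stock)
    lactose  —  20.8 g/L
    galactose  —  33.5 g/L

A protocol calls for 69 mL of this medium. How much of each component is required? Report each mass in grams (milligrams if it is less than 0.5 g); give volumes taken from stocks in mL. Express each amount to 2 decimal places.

sodium bicarbonate 3.33 mL; carbenicillin 0.10 mL; sucrose 2.23 mL; lactose 1.44 g; galactose 2.31 g

Target volume = 69 mL = 0.069 L.
sodium bicarbonate: C1V1 = C2V2 → 48.2 mM × 69 mL ÷ 1000 mM = 3.33 mL
carbenicillin: C1V1 = C2V2 → 106 µg/mL × 69 mL ÷ 72600 µg/mL = 0.10 mL
sucrose: V = C2·V2/C1 = 1.94% ÷ 60% × 69 mL = 2.23 mL
lactose: 20.8 g/L × 0.069 L = 1.44 g
galactose: 33.5 g/L × 0.069 L = 2.31 g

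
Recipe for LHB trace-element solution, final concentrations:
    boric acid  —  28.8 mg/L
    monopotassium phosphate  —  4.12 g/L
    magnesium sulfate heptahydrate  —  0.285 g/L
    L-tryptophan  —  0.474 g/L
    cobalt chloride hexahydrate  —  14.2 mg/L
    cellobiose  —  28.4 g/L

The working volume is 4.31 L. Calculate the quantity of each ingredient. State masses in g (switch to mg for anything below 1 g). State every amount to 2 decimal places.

Working volume: 4.31 L.
boric acid: 28.8 mg/L × 4.31 L = 124.13 mg
monopotassium phosphate: 4.12 g/L × 4.31 L = 17.76 g
magnesium sulfate heptahydrate: 0.285 g/L × 4.31 L = 1.23 g
L-tryptophan: 0.474 g/L × 4.31 L = 2.04 g
cobalt chloride hexahydrate: 14.2 mg/L × 4.31 L = 61.20 mg
cellobiose: 28.4 g/L × 4.31 L = 122.40 g

boric acid 124.13 mg; monopotassium phosphate 17.76 g; magnesium sulfate heptahydrate 1.23 g; L-tryptophan 2.04 g; cobalt chloride hexahydrate 61.20 mg; cellobiose 122.40 g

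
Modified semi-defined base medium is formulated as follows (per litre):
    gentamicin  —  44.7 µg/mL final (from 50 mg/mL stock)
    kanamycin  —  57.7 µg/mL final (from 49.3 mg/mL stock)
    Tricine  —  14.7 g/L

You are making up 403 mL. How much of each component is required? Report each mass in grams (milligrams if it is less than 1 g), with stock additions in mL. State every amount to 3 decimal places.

Scale factor relative to 1 L: 0.403.
gentamicin: V = C2·V2/C1 = 44.7 µg/mL × 403 mL ÷ 50000 µg/mL = 0.360 mL
kanamycin: V = C2·V2/C1 = 57.7 µg/mL × 403 mL ÷ 49300 µg/mL = 0.472 mL
Tricine: 14.7 g/L × 0.403 L = 5.924 g

gentamicin 0.360 mL; kanamycin 0.472 mL; Tricine 5.924 g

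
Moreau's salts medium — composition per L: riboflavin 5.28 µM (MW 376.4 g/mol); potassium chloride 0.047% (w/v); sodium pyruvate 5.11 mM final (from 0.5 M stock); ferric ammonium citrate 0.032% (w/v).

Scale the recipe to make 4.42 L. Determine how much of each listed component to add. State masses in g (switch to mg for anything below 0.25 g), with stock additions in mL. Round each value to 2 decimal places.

Working volume: 4.42 L.
riboflavin: 5.28 µmol/L × 376.4 g/mol × 4.42 L ÷ 1000 = 8.78 mg
potassium chloride: 0.047 g per 100 mL × 4420 mL ÷ 100 = 2.08 g
sodium pyruvate: dilute stock: 5.11 mM × 4420 mL ÷ 500 mM = 45.17 mL
ferric ammonium citrate: 0.032% w/v = 0.32 g/L → 0.32 × 4.42 L = 1.41 g

riboflavin 8.78 mg; potassium chloride 2.08 g; sodium pyruvate 45.17 mL; ferric ammonium citrate 1.41 g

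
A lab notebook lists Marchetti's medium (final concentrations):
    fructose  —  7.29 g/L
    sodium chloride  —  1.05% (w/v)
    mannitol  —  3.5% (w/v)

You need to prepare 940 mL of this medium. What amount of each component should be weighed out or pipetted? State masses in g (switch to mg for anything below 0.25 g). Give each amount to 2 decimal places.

fructose 6.85 g; sodium chloride 9.87 g; mannitol 32.90 g

Scale factor relative to 1 L: 0.94.
fructose: 7.29 g/L × 0.94 L = 6.85 g
sodium chloride: 1.05 g per 100 mL × 940 mL ÷ 100 = 9.87 g
mannitol: 3.5 g per 100 mL × 940 mL ÷ 100 = 32.90 g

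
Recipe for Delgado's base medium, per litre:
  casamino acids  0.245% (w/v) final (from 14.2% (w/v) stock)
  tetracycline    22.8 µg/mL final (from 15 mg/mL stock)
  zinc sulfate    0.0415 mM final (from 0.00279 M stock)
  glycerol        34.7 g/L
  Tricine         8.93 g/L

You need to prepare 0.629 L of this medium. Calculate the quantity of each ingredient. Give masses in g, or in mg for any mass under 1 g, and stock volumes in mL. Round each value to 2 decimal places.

casamino acids 10.85 mL; tetracycline 0.96 mL; zinc sulfate 9.36 mL; glycerol 21.83 g; Tricine 5.62 g

Scale factor relative to 1 L: 0.629.
casamino acids: dilute stock: 0.245% ÷ 14.2% × 629 mL = 10.85 mL
tetracycline: V = C2·V2/C1 = 22.8 µg/mL × 629 mL ÷ 15000 µg/mL = 0.96 mL
zinc sulfate: C1V1 = C2V2 → 0.0415 mM × 629 mL ÷ 2.79 mM = 9.36 mL
glycerol: 34.7 g/L × 0.629 L = 21.83 g
Tricine: 8.93 g/L × 0.629 L = 5.62 g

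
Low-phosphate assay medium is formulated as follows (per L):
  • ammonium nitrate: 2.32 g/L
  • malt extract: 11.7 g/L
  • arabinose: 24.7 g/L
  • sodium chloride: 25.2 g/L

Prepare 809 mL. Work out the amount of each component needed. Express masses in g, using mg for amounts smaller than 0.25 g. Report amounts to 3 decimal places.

Scale factor relative to 1 L: 0.809.
ammonium nitrate: 2.32 g/L × 0.809 L = 1.877 g
malt extract: 11.7 g/L × 0.809 L = 9.465 g
arabinose: 24.7 g/L × 0.809 L = 19.982 g
sodium chloride: 25.2 g/L × 0.809 L = 20.387 g

ammonium nitrate 1.877 g; malt extract 9.465 g; arabinose 19.982 g; sodium chloride 20.387 g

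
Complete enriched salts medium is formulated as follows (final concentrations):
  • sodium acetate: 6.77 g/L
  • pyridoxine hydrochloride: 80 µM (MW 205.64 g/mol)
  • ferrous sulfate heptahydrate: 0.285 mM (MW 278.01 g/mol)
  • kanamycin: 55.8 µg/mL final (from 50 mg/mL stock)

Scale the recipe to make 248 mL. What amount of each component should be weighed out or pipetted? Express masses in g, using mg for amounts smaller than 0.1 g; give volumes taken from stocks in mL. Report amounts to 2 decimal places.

Scale factor relative to 1 L: 0.248.
sodium acetate: 6.77 g/L × 0.248 L = 1.68 g
pyridoxine hydrochloride: 80 µmol/L × 205.64 g/mol × 0.248 L ÷ 1000 = 4.08 mg
ferrous sulfate heptahydrate: 0.285 mmol/L × 278.01 mg/mmol × 0.248 L = 19.65 mg
kanamycin: V = C2·V2/C1 = 55.8 µg/mL × 248 mL ÷ 50000 µg/mL = 0.28 mL

sodium acetate 1.68 g; pyridoxine hydrochloride 4.08 mg; ferrous sulfate heptahydrate 19.65 mg; kanamycin 0.28 mL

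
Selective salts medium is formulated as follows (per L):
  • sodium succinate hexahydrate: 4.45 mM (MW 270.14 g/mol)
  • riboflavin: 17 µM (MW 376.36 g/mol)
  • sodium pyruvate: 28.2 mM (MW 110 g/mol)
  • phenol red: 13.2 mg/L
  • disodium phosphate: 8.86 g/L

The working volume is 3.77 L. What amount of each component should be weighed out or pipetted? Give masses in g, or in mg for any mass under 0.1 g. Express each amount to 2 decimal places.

Scale factor relative to 1 L: 3.77.
sodium succinate hexahydrate: 4.45 mmol/L × 270.14 g/mol × 3.77 L ÷ 1000 = 4.53 g
riboflavin: 17 µmol/L × 376.36 g/mol × 3.77 L ÷ 1000 = 24.12 mg
sodium pyruvate: 28.2 mmol/L × 110 g/mol × 3.77 L ÷ 1000 = 11.69 g
phenol red: 13.2 mg/L × 3.77 L = 49.76 mg
disodium phosphate: 8.86 g/L × 3.77 L = 33.40 g

sodium succinate hexahydrate 4.53 g; riboflavin 24.12 mg; sodium pyruvate 11.69 g; phenol red 49.76 mg; disodium phosphate 33.40 g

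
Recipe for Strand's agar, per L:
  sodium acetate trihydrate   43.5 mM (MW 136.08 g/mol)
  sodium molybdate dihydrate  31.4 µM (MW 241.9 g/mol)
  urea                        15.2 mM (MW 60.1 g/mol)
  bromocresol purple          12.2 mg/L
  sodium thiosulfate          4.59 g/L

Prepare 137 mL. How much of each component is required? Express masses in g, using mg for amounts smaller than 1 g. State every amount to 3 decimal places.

sodium acetate trihydrate 810.969 mg; sodium molybdate dihydrate 1.041 mg; urea 125.152 mg; bromocresol purple 1.671 mg; sodium thiosulfate 628.830 mg

Scale factor relative to 1 L: 0.137.
sodium acetate trihydrate: 43.5 mmol/L × 136.08 mg/mmol × 0.137 L = 810.969 mg
sodium molybdate dihydrate: 31.4 µmol/L × 241.9 g/mol × 0.137 L ÷ 1000 = 1.041 mg
urea: 15.2 mmol/L × 60.1 mg/mmol × 0.137 L = 125.152 mg
bromocresol purple: 12.2 mg/L × 0.137 L = 1.671 mg
sodium thiosulfate: 4.59 g/L × 0.137 L = 0.62883 g = 628.830 mg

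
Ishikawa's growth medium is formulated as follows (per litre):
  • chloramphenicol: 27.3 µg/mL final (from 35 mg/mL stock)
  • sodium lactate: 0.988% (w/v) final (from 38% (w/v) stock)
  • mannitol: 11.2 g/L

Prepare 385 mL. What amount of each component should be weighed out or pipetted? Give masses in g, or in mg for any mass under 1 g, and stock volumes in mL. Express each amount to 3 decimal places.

chloramphenicol 0.300 mL; sodium lactate 10.010 mL; mannitol 4.312 g

Scale factor relative to 1 L: 0.385.
chloramphenicol: C1V1 = C2V2 → 27.3 µg/mL × 385 mL ÷ 35000 µg/mL = 0.300 mL
sodium lactate: dilute stock: 0.988% ÷ 38% × 385 mL = 10.010 mL
mannitol: 11.2 g/L × 0.385 L = 4.312 g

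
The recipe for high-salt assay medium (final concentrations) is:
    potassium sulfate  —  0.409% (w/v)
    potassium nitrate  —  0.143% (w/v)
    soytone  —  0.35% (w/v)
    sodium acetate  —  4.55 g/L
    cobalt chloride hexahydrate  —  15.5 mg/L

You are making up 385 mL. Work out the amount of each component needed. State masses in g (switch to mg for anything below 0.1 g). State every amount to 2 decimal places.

Working volume: 385 mL = 0.385 L.
potassium sulfate: 0.409 g per 100 mL × 385 mL ÷ 100 = 1.57 g
potassium nitrate: 0.143 g per 100 mL × 385 mL ÷ 100 = 0.55 g
soytone: 0.35 g per 100 mL × 385 mL ÷ 100 = 1.35 g
sodium acetate: 4.55 g/L × 0.385 L = 1.75 g
cobalt chloride hexahydrate: 15.5 mg/L × 0.385 L = 5.97 mg

potassium sulfate 1.57 g; potassium nitrate 0.55 g; soytone 1.35 g; sodium acetate 1.75 g; cobalt chloride hexahydrate 5.97 mg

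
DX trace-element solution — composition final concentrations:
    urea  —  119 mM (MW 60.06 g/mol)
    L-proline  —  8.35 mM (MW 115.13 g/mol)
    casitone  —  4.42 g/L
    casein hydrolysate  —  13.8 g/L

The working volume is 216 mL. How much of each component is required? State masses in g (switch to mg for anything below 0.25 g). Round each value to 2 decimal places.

Target volume = 216 mL = 0.216 L.
urea: 119 mmol/L × 60.06 g/mol × 0.216 L ÷ 1000 = 1.54 g
L-proline: 8.35 mmol/L × 115.13 mg/mmol × 0.216 L = 207.65 mg
casitone: 4.42 g/L × 0.216 L = 0.95 g
casein hydrolysate: 13.8 g/L × 0.216 L = 2.98 g

urea 1.54 g; L-proline 207.65 mg; casitone 0.95 g; casein hydrolysate 2.98 g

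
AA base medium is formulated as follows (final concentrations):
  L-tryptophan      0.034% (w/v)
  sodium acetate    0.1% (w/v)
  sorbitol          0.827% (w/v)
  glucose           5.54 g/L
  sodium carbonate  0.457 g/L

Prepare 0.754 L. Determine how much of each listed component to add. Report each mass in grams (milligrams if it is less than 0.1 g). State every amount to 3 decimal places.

Working volume: 0.754 L.
L-tryptophan: 0.034% w/v = 0.34 g/L → 0.34 × 0.754 L = 0.256 g
sodium acetate: 0.1 g per 100 mL × 754 mL ÷ 100 = 0.754 g
sorbitol: 0.827% w/v = 8.27 g/L → 8.27 × 0.754 L = 6.236 g
glucose: 5.54 g/L × 0.754 L = 4.177 g
sodium carbonate: 0.457 g/L × 0.754 L = 0.345 g

L-tryptophan 0.256 g; sodium acetate 0.754 g; sorbitol 6.236 g; glucose 4.177 g; sodium carbonate 0.345 g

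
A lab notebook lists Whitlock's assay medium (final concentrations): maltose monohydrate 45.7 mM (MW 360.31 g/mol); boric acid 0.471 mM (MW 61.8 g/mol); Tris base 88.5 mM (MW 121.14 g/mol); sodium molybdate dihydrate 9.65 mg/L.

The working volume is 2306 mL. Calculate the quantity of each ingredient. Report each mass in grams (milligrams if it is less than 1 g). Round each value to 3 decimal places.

Scale factor relative to 1 L: 2.306.
maltose monohydrate: 45.7 mmol/L × 360.31 g/mol × 2.306 L ÷ 1000 = 37.971 g
boric acid: 0.471 mmol/L × 61.8 mg/mmol × 2.306 L = 67.123 mg
Tris base: 88.5 mmol/L × 121.14 g/mol × 2.306 L ÷ 1000 = 24.722 g
sodium molybdate dihydrate: 9.65 mg/L × 2.306 L = 22.253 mg

maltose monohydrate 37.971 g; boric acid 67.123 mg; Tris base 24.722 g; sodium molybdate dihydrate 22.253 mg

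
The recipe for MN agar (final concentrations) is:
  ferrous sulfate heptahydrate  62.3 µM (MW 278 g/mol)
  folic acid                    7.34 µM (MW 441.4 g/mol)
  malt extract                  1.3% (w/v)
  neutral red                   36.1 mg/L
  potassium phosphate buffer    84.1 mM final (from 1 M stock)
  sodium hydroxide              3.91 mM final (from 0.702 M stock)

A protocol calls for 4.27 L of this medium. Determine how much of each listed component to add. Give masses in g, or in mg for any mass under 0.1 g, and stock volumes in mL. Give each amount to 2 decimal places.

Scale factor relative to 1 L: 4.27.
ferrous sulfate heptahydrate: 62.3 µmol/L × 278 g/mol × 4.27 L ÷ 1000 = 73.95 mg
folic acid: 7.34 µmol/L × 441.4 g/mol × 4.27 L ÷ 1000 = 13.83 mg
malt extract: 1.3% w/v = 13 g/L → 13 × 4.27 L = 55.51 g
neutral red: 36.1 mg/L × 4.27 L = 154.147 mg = 0.15 g
potassium phosphate buffer: C1V1 = C2V2 → 84.1 mM × 4270 mL ÷ 1000 mM = 359.11 mL
sodium hydroxide: C1V1 = C2V2 → 3.91 mM × 4270 mL ÷ 702 mM = 23.78 mL

ferrous sulfate heptahydrate 73.95 mg; folic acid 13.83 mg; malt extract 55.51 g; neutral red 0.15 g; potassium phosphate buffer 359.11 mL; sodium hydroxide 23.78 mL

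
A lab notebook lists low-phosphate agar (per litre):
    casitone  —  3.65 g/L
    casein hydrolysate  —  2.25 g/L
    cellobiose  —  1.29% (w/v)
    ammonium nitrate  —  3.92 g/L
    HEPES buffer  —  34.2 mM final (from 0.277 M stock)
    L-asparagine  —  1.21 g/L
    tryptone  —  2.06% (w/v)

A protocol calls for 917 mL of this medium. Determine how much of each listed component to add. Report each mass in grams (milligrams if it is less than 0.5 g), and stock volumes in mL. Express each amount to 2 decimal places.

casitone 3.35 g; casein hydrolysate 2.06 g; cellobiose 11.83 g; ammonium nitrate 3.59 g; HEPES buffer 113.22 mL; L-asparagine 1.11 g; tryptone 18.89 g

Working volume: 917 mL = 0.917 L.
casitone: 3.65 g/L × 0.917 L = 3.35 g
casein hydrolysate: 2.25 g/L × 0.917 L = 2.06 g
cellobiose: 1.29% w/v = 12.9 g/L → 12.9 × 0.917 L = 11.83 g
ammonium nitrate: 3.92 g/L × 0.917 L = 3.59 g
HEPES buffer: C1V1 = C2V2 → 34.2 mM × 917 mL ÷ 277 mM = 113.22 mL
L-asparagine: 1.21 g/L × 0.917 L = 1.11 g
tryptone: 2.06 g per 100 mL × 917 mL ÷ 100 = 18.89 g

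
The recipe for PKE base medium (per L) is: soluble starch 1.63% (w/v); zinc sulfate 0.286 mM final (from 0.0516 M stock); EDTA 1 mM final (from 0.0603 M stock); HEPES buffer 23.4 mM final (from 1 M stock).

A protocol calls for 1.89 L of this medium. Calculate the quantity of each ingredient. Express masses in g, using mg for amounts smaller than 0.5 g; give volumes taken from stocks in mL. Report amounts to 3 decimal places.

Scale factor relative to 1 L: 1.89.
soluble starch: 1.63% w/v = 16.3 g/L → 16.3 × 1.89 L = 30.807 g
zinc sulfate: dilute stock: 0.286 mM × 1890 mL ÷ 51.6 mM = 10.476 mL
EDTA: V = C2·V2/C1 = 1 mM × 1890 mL ÷ 60.3 mM = 31.343 mL
HEPES buffer: C1V1 = C2V2 → 23.4 mM × 1890 mL ÷ 1000 mM = 44.226 mL

soluble starch 30.807 g; zinc sulfate 10.476 mL; EDTA 31.343 mL; HEPES buffer 44.226 mL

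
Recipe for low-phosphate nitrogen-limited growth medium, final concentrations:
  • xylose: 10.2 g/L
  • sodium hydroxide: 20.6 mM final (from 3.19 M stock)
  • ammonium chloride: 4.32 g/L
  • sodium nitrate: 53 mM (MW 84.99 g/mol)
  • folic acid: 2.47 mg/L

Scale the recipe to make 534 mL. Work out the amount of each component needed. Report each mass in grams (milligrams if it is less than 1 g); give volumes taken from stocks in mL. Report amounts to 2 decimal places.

xylose 5.45 g; sodium hydroxide 3.45 mL; ammonium chloride 2.31 g; sodium nitrate 2.41 g; folic acid 1.32 mg

Working volume: 534 mL = 0.534 L.
xylose: 10.2 g/L × 0.534 L = 5.45 g
sodium hydroxide: V = C2·V2/C1 = 20.6 mM × 534 mL ÷ 3190 mM = 3.45 mL
ammonium chloride: 4.32 g/L × 0.534 L = 2.31 g
sodium nitrate: 53 mmol/L × 84.99 g/mol × 0.534 L ÷ 1000 = 2.41 g
folic acid: 2.47 mg/L × 0.534 L = 1.32 mg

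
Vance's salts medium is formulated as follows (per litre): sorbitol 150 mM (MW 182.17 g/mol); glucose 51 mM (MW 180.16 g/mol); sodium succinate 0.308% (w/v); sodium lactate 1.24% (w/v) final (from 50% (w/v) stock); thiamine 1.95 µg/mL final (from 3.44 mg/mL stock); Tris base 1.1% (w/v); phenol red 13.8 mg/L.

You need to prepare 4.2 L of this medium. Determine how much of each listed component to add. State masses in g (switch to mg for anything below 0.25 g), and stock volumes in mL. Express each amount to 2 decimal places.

Working volume: 4.2 L.
sorbitol: 150 mmol/L × 182.17 g/mol × 4.2 L ÷ 1000 = 114.77 g
glucose: 51 mmol/L × 180.16 g/mol × 4.2 L ÷ 1000 = 38.59 g
sodium succinate: 0.308 g per 100 mL × 4200 mL ÷ 100 = 12.94 g
sodium lactate: C1V1 = C2V2 → 1.24% ÷ 50% × 4200 mL = 104.16 mL
thiamine: dilute stock: 1.95 µg/mL × 4200 mL ÷ 3440 µg/mL = 2.38 mL
Tris base: 1.1 g per 100 mL × 4200 mL ÷ 100 = 46.20 g
phenol red: 13.8 mg/L × 4.2 L = 57.96 mg

sorbitol 114.77 g; glucose 38.59 g; sodium succinate 12.94 g; sodium lactate 104.16 mL; thiamine 2.38 mL; Tris base 46.20 g; phenol red 57.96 mg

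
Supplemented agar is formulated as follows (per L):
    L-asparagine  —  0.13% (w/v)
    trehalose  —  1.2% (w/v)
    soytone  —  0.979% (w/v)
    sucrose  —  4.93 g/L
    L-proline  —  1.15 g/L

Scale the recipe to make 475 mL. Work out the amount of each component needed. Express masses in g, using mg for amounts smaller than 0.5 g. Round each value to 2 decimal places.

Target volume = 475 mL = 0.475 L.
L-asparagine: 0.13 g per 100 mL × 475 mL ÷ 100 = 0.62 g
trehalose: 1.2% w/v = 12 g/L → 12 × 0.475 L = 5.70 g
soytone: 0.979 g per 100 mL × 475 mL ÷ 100 = 4.65 g
sucrose: 4.93 g/L × 0.475 L = 2.34 g
L-proline: 1.15 g/L × 0.475 L = 0.55 g

L-asparagine 0.62 g; trehalose 5.70 g; soytone 4.65 g; sucrose 2.34 g; L-proline 0.55 g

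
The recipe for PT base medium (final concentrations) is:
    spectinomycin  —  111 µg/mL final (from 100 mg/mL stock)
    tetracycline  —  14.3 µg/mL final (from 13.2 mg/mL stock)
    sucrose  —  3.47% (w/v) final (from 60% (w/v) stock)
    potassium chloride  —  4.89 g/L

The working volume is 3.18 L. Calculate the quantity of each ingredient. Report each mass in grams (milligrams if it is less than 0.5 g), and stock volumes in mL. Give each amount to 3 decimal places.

Working volume: 3.18 L.
spectinomycin: dilute stock: 111 µg/mL × 3180 mL ÷ 100000 µg/mL = 3.530 mL
tetracycline: V = C2·V2/C1 = 14.3 µg/mL × 3180 mL ÷ 13200 µg/mL = 3.445 mL
sucrose: V = C2·V2/C1 = 3.47% ÷ 60% × 3180 mL = 183.910 mL
potassium chloride: 4.89 g/L × 3.18 L = 15.550 g

spectinomycin 3.530 mL; tetracycline 3.445 mL; sucrose 183.910 mL; potassium chloride 15.550 g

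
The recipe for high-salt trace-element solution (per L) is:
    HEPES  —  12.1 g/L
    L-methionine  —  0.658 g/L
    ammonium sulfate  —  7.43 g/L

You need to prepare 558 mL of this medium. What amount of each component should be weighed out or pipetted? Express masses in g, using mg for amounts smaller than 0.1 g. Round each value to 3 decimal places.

Scale factor relative to 1 L: 0.558.
HEPES: 12.1 g/L × 0.558 L = 6.752 g
L-methionine: 0.658 g/L × 0.558 L = 0.367 g
ammonium sulfate: 7.43 g/L × 0.558 L = 4.146 g

HEPES 6.752 g; L-methionine 0.367 g; ammonium sulfate 4.146 g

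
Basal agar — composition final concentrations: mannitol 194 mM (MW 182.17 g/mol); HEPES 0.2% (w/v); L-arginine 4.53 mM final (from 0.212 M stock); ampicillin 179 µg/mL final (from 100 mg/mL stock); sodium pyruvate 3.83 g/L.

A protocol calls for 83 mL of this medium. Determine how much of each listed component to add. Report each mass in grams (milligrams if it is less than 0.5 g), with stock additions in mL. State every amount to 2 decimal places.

mannitol 2.93 g; HEPES 166.00 mg; L-arginine 1.77 mL; ampicillin 0.15 mL; sodium pyruvate 317.89 mg

Target volume = 83 mL = 0.083 L.
mannitol: 194 mmol/L × 182.17 g/mol × 0.083 L ÷ 1000 = 2.93 g
HEPES: 0.2 g per 100 mL × 83 mL ÷ 100 = 0.166 g = 166.00 mg
L-arginine: C1V1 = C2V2 → 4.53 mM × 83 mL ÷ 212 mM = 1.77 mL
ampicillin: C1V1 = C2V2 → 179 µg/mL × 83 mL ÷ 100000 µg/mL = 0.15 mL
sodium pyruvate: 3.83 g/L × 0.083 L = 0.31789 g = 317.89 mg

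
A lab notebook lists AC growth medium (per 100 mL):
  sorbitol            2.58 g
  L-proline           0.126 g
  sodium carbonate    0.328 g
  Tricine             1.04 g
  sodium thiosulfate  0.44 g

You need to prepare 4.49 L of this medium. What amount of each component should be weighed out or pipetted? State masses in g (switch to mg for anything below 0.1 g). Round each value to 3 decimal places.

Scale factor = 4490 mL / 100 mL = 44.9.
sorbitol: 2.58 g × (4490 mL / 100 mL) = 115.842 g
L-proline: 0.126 g × (4490 mL / 100 mL) = 5.657 g
sodium carbonate: 0.328 g × (4490 mL / 100 mL) = 14.727 g
Tricine: 1.04 g × (4490 mL / 100 mL) = 46.696 g
sodium thiosulfate: 0.44 g × (4490 mL / 100 mL) = 19.756 g

sorbitol 115.842 g; L-proline 5.657 g; sodium carbonate 14.727 g; Tricine 46.696 g; sodium thiosulfate 19.756 g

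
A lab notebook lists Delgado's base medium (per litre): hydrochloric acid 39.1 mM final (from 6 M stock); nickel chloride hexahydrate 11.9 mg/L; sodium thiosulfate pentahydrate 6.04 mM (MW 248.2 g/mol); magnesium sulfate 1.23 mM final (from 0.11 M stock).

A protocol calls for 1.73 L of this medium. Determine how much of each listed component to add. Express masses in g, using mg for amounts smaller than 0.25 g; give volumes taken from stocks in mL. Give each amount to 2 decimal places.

hydrochloric acid 11.27 mL; nickel chloride hexahydrate 20.59 mg; sodium thiosulfate pentahydrate 2.59 g; magnesium sulfate 19.34 mL

Working volume: 1.73 L.
hydrochloric acid: V = C2·V2/C1 = 39.1 mM × 1730 mL ÷ 6000 mM = 11.27 mL
nickel chloride hexahydrate: 11.9 mg/L × 1.73 L = 20.59 mg
sodium thiosulfate pentahydrate: 6.04 mmol/L × 248.2 g/mol × 1.73 L ÷ 1000 = 2.59 g
magnesium sulfate: V = C2·V2/C1 = 1.23 mM × 1730 mL ÷ 110 mM = 19.34 mL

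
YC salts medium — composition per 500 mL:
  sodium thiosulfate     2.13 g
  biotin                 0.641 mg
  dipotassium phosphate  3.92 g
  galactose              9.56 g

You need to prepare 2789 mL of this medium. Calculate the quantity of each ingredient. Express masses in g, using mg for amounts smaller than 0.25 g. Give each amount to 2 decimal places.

Scale factor = 2789 mL / 500 mL = 5.578.
sodium thiosulfate: 2.13 g × (2789 mL / 500 mL) = 11.88 g
biotin: 0.641 mg × (2789 mL / 500 mL) = 3.58 mg
dipotassium phosphate: 3.92 g × (2789 mL / 500 mL) = 21.87 g
galactose: 9.56 g × (2789 mL / 500 mL) = 53.33 g

sodium thiosulfate 11.88 g; biotin 3.58 mg; dipotassium phosphate 21.87 g; galactose 53.33 g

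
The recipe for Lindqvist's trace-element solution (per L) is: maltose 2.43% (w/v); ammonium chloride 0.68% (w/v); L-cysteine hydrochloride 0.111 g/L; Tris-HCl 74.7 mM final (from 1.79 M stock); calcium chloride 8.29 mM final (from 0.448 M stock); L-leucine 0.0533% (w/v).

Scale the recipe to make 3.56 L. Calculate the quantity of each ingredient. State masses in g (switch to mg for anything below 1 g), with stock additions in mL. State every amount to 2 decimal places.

Working volume: 3.56 L.
maltose: 2.43 g per 100 mL × 3560 mL ÷ 100 = 86.51 g
ammonium chloride: 0.68 g per 100 mL × 3560 mL ÷ 100 = 24.21 g
L-cysteine hydrochloride: 0.111 g/L × 3.56 L = 0.39516 g = 395.16 mg
Tris-HCl: C1V1 = C2V2 → 74.7 mM × 3560 mL ÷ 1790 mM = 148.57 mL
calcium chloride: dilute stock: 8.29 mM × 3560 mL ÷ 448 mM = 65.88 mL
L-leucine: 0.0533% w/v = 0.533 g/L → 0.533 × 3.56 L = 1.90 g

maltose 86.51 g; ammonium chloride 24.21 g; L-cysteine hydrochloride 395.16 mg; Tris-HCl 148.57 mL; calcium chloride 65.88 mL; L-leucine 1.90 g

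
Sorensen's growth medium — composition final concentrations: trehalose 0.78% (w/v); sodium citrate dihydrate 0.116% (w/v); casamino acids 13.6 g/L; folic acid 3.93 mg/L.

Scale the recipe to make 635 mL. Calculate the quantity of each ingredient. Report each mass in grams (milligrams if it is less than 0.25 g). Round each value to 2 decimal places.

trehalose 4.95 g; sodium citrate dihydrate 0.74 g; casamino acids 8.64 g; folic acid 2.50 mg

Target volume = 635 mL = 0.635 L.
trehalose: 0.78% w/v = 7.8 g/L → 7.8 × 0.635 L = 4.95 g
sodium citrate dihydrate: 0.116% w/v = 1.16 g/L → 1.16 × 0.635 L = 0.74 g
casamino acids: 13.6 g/L × 0.635 L = 8.64 g
folic acid: 3.93 mg/L × 0.635 L = 2.50 mg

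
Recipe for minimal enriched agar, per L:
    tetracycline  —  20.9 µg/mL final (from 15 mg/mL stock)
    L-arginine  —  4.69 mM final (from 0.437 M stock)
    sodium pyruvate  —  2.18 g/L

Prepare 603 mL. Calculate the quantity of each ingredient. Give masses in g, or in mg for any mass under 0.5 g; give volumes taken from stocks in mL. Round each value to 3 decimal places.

Target volume = 603 mL = 0.603 L.
tetracycline: V = C2·V2/C1 = 20.9 µg/mL × 603 mL ÷ 15000 µg/mL = 0.840 mL
L-arginine: V = C2·V2/C1 = 4.69 mM × 603 mL ÷ 437 mM = 6.472 mL
sodium pyruvate: 2.18 g/L × 0.603 L = 1.315 g

tetracycline 0.840 mL; L-arginine 6.472 mL; sodium pyruvate 1.315 g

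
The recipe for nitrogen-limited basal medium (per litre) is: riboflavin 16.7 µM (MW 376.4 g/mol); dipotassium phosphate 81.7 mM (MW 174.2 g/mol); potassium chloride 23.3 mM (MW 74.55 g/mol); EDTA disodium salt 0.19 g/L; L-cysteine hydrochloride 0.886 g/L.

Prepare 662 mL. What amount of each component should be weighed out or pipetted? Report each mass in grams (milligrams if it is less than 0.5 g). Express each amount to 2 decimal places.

Working volume: 662 mL = 0.662 L.
riboflavin: 16.7 µmol/L × 376.4 g/mol × 0.662 L ÷ 1000 = 4.16 mg
dipotassium phosphate: 81.7 mmol/L × 174.2 g/mol × 0.662 L ÷ 1000 = 9.42 g
potassium chloride: 23.3 mmol/L × 74.55 g/mol × 0.662 L ÷ 1000 = 1.15 g
EDTA disodium salt: 0.19 g/L × 0.662 L = 0.12578 g = 125.78 mg
L-cysteine hydrochloride: 0.886 g/L × 0.662 L = 0.59 g

riboflavin 4.16 mg; dipotassium phosphate 9.42 g; potassium chloride 1.15 g; EDTA disodium salt 125.78 mg; L-cysteine hydrochloride 0.59 g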